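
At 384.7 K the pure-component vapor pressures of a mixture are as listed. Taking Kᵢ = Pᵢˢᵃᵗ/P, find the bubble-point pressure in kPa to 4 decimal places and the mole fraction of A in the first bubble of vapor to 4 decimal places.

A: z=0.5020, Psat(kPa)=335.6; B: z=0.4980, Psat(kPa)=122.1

Pbub = 229.2770 kPa, y_A = 0.7348

At the bubble point ψ → 0, so ΣzᵢKᵢ = 1 with Kᵢ = Pᵢˢᵃᵗ/P ⇒ P = ΣzᵢPᵢˢᵃᵗ.
P = 0.5020·335.6 + 0.4980·122.1 = 229.2770 kPa
yᵢ = zᵢPᵢˢᵃᵗ/P ⇒ y_A = 0.5020·335.6/229.2770 = 0.7348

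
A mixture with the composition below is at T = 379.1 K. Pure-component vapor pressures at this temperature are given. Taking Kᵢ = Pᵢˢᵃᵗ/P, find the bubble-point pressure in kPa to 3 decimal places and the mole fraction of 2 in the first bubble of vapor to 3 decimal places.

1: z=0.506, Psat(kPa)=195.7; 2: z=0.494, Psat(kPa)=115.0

Pbub = 155.834 kPa, y_2 = 0.365

At the bubble point ψ → 0, so ΣzᵢKᵢ = 1 with Kᵢ = Pᵢˢᵃᵗ/P ⇒ P = ΣzᵢPᵢˢᵃᵗ.
P = 0.506·195.7 + 0.494·115.0 = 155.834 kPa
yᵢ = zᵢPᵢˢᵃᵗ/P ⇒ y_2 = 0.494·115.0/155.834 = 0.365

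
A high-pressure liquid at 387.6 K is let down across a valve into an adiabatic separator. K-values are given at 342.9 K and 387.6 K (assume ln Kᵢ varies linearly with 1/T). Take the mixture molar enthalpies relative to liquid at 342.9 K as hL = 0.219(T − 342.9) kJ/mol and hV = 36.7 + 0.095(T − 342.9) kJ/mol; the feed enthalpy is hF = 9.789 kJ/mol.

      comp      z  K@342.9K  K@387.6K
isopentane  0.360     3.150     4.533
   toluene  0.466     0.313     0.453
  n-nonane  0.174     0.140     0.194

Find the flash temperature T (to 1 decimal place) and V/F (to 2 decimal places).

T = 350.0 K, V/F = 0.23

Adiabatic flash: solve Rachford–Rice at each trial T, then check hF = ψ·hV(T) + (1−ψ)·hL(T).
  T = 342.9 K: K = (3.150, 0.313, 0.140), RR gives ψ = 0.192, H_out = 7.042 kJ/mol
  T = 387.6 K: K = (4.533, 0.453, 0.194), RR gives ψ = 0.395, H_out = 22.097 kJ/mol
  T = 365.2 K: K = (3.820, 0.381, 0.166), RR gives ψ = 0.302, H_out = 15.116 kJ/mol
  T = 354.0 K: K = (3.478, 0.346, 0.153), RR gives ψ = 0.250, H_out = 11.250 kJ/mol
  T = 348.4 K: K = (3.311, 0.329, 0.146), RR gives ψ = 0.221, H_out = 9.182 kJ/mol
  T = 351.2 K: K = (3.394, 0.338, 0.150), RR gives ψ = 0.236, H_out = 10.229 kJ/mol
  T = 349.8 K: K = (3.352, 0.333, 0.148), RR gives ψ = 0.229, H_out = 9.709 kJ/mol
Linear interpolation between T = 349.8 (H_out = 9.709) and T = 351.2 (H_out = 10.229) on hF = 9.789 gives T ≈ 350.0 K, at which ψ = 0.23.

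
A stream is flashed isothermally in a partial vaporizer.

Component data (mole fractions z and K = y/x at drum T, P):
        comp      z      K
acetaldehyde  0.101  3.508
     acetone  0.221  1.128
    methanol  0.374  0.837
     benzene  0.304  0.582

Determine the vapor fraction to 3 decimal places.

Let ψ = V/F and solve Σ zᵢ(Kᵢ−1)/(1+ψ(Kᵢ−1)) = 0.
Feasibility: ΣzᵢKᵢ = 1.094, Σzᵢ/Kᵢ = 1.194 — both > 1, two phases present.
Newton–Raphson from ψ = 0.5:
  ψ = 0.500: g = -0.0881, g' = -0.225 → ψ = 0.109
  ψ = 0.109: g = 0.0318, g' = -0.465 → ψ = 0.177
  ψ = 0.177: g = 0.0031, g' = -0.381 → ψ = 0.185
Converged at ψ = 0.185.

ψ = 0.185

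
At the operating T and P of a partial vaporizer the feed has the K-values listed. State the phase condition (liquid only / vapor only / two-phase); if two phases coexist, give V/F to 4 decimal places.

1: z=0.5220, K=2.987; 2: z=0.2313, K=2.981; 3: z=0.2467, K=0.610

vapor only

ΣzᵢKᵢ = 2.3992; Σzᵢ/Kᵢ = 0.6568.
Since Σzᵢ/Kᵢ < 1 the mixture is above its dew point — single vapor phase.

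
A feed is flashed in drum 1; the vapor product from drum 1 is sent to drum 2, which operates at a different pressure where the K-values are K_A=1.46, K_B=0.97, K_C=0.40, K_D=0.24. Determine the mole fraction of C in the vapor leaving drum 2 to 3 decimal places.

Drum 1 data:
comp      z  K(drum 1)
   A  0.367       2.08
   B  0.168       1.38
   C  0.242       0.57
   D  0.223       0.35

Drum 1:
Material balance + equilibrium reduce to Σ zᵢ(Kᵢ−1)/(1+ψ₁(Kᵢ−1)) = 0.
g(0) = ΣzᵢKᵢ − 1 = 0.211 and g(1) = 1 − Σzᵢ/Kᵢ = -0.360, so a root lies in (0, 1).
Iterate (Newton) starting at ψ₁ = 0.49:
  ψ₁ = 0.490: g = -0.0315, g' = -0.475 → ψ₁ = 0.424
  ψ₁ = 0.424: g = -0.0003, g' = -0.466 → ψ₁ = 0.423
Converged at ψ₁ = 0.423.
Drum-1 compositions:
  A: x = 0.252, y = 0.524
  B: x = 0.145, y = 0.200
  C: x = 0.296, y = 0.169
  D: x = 0.308, y = 0.108
Drum-2 feed = drum-1 vapor: z₂ = (0.5240, 0.1997, 0.1686, 0.1076).
Drum 2:
Material balance + equilibrium reduce to Σ zᵢ(Kᵢ−1)/(1+ψ₂(Kᵢ−1)) = 0.
Check two-phase: ΣzᵢKᵢ = 1.052 > 1 and Σzᵢ/Kᵢ = 1.435 > 1, so g(0) = 0.052 > 0 and g(1) = -0.435 < 0.
Iterate (Newton) starting at ψ₂ = 0.5:
  ψ₂ = 0.500: g = -0.0866, g' = -0.359 → ψ₂ = 0.259
  ψ₂ = 0.259: g = -0.0123, g' = -0.270 → ψ₂ = 0.214
  ψ₂ = 0.214: g = -0.0002, g' = -0.261 → ψ₂ = 0.213
Converged at ψ₂ = 0.213.
  A: x = 0.477, y = 0.697
  B: x = 0.201, y = 0.195
  C: x = 0.193, y = 0.077
  D: x = 0.128, y = 0.031

y_C (drum 2) = 0.077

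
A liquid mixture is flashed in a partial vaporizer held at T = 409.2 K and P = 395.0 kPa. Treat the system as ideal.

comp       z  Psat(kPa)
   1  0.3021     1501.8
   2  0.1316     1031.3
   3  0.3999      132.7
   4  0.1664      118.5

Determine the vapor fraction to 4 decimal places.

Raoult's law: Kᵢ = Pᵢˢᵃᵗ/P = Pᵢˢᵃᵗ/395.0.
  K_1 = 1501.8/395.0 = 3.802025, K_2 = 1031.3/395.0 = 2.610886, K_3 = 132.7/395.0 = 0.335949, K_4 = 118.5/395.0 = 0.300000
Iterate (Newton) starting at ψ = 0.48:
  ψ = 0.4800: g = -0.08469, g' = -1.1048 → ψ = 0.4033
  ψ = 0.4033: g = 0.00087, g' = -1.1355 → ψ = 0.4041
Converged at ψ = 0.4041.

ψ = 0.4041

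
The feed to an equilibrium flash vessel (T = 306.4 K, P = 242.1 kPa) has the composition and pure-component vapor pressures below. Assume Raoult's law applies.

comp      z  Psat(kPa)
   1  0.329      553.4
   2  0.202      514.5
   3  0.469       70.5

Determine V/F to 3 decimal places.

V/F = 0.366

Raoult's law: Kᵢ = Pᵢˢᵃᵗ/P = Pᵢˢᵃᵗ/242.1.
  K_1 = 553.4/242.1 = 2.28583, K_2 = 514.5/242.1 = 2.12515, K_3 = 70.5/242.1 = 0.29120
Material balance + equilibrium reduce to Σ zᵢ(Kᵢ−1)/(1+V/F(Kᵢ−1)) = 0.
Check two-phase: ΣzᵢKᵢ = 1.318 > 1 and Σzᵢ/Kᵢ = 1.850 > 1, so g(0) = 0.318 > 0 and g(1) = -0.850 < 0.
Newton iteration, V/F⁰ = 0.5:
  V/F = 0.500: g = -0.1120, g' = -0.872 → V/F = 0.372
  V/F = 0.372: g = -0.0047, g' = -0.810 → V/F = 0.366
Converged at V/F = 0.366.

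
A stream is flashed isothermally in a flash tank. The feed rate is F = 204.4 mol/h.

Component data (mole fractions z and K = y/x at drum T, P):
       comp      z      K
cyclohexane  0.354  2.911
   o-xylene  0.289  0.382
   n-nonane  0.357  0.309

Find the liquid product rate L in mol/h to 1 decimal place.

L = 163.6 mol/h

Rachford–Rice: g(ψ) = Σ zᵢ(Kᵢ−1)/(1+ψ(Kᵢ−1)) = 0.
Check two-phase: ΣzᵢKᵢ = 1.251 > 1 and Σzᵢ/Kᵢ = 2.033 > 1, so g(0) = 0.251 > 0 and g(1) = -1.033 < 0.
Iterate (Newton) starting at ψ = 0.5:
  ψ = 0.500: g = -0.2894, g' = -0.967 → ψ = 0.201
  ψ = 0.201: g = -0.0014, g' = -1.049 → ψ = 0.199
Converged at ψ = 0.199.
Then V = ψ·F = 0.1994·204.4 = 40.8 mol/h and L = F − V = 163.6 mol/h.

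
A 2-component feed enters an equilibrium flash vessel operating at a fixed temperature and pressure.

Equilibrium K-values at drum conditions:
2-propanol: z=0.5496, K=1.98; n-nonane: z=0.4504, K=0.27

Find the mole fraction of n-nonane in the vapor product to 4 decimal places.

Rachford–Rice: g(ψ) = Σ zᵢ(Kᵢ−1)/(1+ψ(Kᵢ−1)) = 0.
g(0) = ΣzᵢKᵢ − 1 = 0.2098 and g(1) = 1 − Σzᵢ/Kᵢ = -0.9457, so a root lies in (0, 1).
Newton iteration, ψ⁰ = 0.7:
  ψ = 0.7000: g = -0.35292, g' = -1.1894 → ψ = 0.4033
  ψ = 0.4033: g = -0.07994, g' = -0.7532 → ψ = 0.2972
  ψ = 0.2972: g = -0.00274, g' = -0.7080 → ψ = 0.2933
Converged at ψ = 0.2933.
Compositions from xᵢ = zᵢ/(1+ψ(Kᵢ−1)), yᵢ = Kᵢxᵢ:
  2-propanol: x = 0.4269, y = 0.8453
  n-nonane: x = 0.5731, y = 0.1547

y_n-nonane = 0.1547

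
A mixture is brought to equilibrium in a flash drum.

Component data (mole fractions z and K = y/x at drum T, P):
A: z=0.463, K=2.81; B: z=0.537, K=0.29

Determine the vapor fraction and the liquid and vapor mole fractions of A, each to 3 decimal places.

Let ψ = V/F and solve Σ zᵢ(Kᵢ−1)/(1+ψ(Kᵢ−1)) = 0.
Check two-phase: ΣzᵢKᵢ = 1.457 > 1 and Σzᵢ/Kᵢ = 2.016 > 1, so g(0) = 0.457 > 0 and g(1) = -1.016 < 0.
Binary case is linear: z₁(K₁−1)(1+ψ(K₂−1)) + z₂(K₂−1)(1+ψ(K₁−1)) = 0
⇒ ψ = [z₁(K₁−1)+z₂(K₂−1)] / [−(K₁−1)(K₂−1)] = 0.4568/1.2851 = 0.355
Compositions from xᵢ = zᵢ/(1+ψ(Kᵢ−1)), yᵢ = Kᵢxᵢ:
  A: x = 0.282, y = 0.792
  B: x = 0.718, y = 0.208

ψ = 0.355, x_A = 0.282, y_A = 0.792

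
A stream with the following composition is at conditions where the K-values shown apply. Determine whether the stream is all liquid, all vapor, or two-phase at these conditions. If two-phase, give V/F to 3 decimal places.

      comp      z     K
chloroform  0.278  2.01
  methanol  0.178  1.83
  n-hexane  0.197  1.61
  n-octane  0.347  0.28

two-phase, V/F = 0.489

ΣzᵢKᵢ = 1.299; Σzᵢ/Kᵢ = 1.597.
Both exceed 1, so a two-phase solution exists.
Iterate (Newton) starting at ψ = 0.5:
  ψ = 0.500: g = -0.0073, g' = -0.669 → ψ = 0.489
Converged at ψ = 0.489.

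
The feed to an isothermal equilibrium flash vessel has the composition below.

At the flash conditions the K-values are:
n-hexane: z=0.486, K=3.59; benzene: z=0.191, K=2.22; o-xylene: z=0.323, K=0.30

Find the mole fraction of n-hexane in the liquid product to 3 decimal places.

x_n-hexane = 0.157

Material balance + equilibrium reduce to Σ zᵢ(Kᵢ−1)/(1+ψ(Kᵢ−1)) = 0.
Check two-phase: ΣzᵢKᵢ = 2.266 > 1 and Σzᵢ/Kᵢ = 1.298 > 1, so g(0) = 1.266 > 0 and g(1) = -0.298 < 0.
Newton iteration, ψ⁰ = 0.65:
  ψ = 0.650: g = 0.1842, g' = -1.074 → ψ = 0.821
  ψ = 0.821: g = -0.0132, g' = -1.281 → ψ = 0.811
Converged at ψ = 0.811.
Compositions from xᵢ = zᵢ/(1+ψ(Kᵢ−1)), yᵢ = Kᵢxᵢ:
  n-hexane: x = 0.157, y = 0.563
  benzene: x = 0.096, y = 0.213
  o-xylene: x = 0.747, y = 0.224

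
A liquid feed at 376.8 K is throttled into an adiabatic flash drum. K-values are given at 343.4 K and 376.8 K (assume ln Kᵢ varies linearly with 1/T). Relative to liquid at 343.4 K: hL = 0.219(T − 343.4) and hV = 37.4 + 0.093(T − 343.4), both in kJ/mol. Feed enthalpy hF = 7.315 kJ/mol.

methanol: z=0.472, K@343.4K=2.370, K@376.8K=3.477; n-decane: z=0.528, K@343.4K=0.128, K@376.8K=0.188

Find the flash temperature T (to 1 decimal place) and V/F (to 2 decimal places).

Adiabatic flash: solve Rachford–Rice at each trial T, then check hF = ψ·hV(T) + (1−ψ)·hL(T).
  T = 343.4 K: K = (2.370, 0.128), RR gives ψ = 0.156, H_out = 5.830 kJ/mol
  T = 376.8 K: K = (3.477, 0.188), RR gives ψ = 0.368, H_out = 19.533 kJ/mol
  T = 360.1 K: K = (2.896, 0.157), RR gives ψ = 0.281, H_out = 13.580 kJ/mol
  T = 351.8 K: K = (2.628, 0.142), RR gives ψ = 0.226, H_out = 10.043 kJ/mol
  T = 347.6 K: K = (2.497, 0.135), RR gives ψ = 0.193, H_out = 8.033 kJ/mol
  T = 345.5 K: K = (2.433, 0.131), RR gives ψ = 0.175, H_out = 6.958 kJ/mol
Linear interpolation between T = 345.5 (H_out = 6.958) and T = 347.6 (H_out = 8.033) on hF = 7.315 gives T ≈ 346.2 K, at which ψ = 0.18.

T = 346.2 K, V/F = 0.18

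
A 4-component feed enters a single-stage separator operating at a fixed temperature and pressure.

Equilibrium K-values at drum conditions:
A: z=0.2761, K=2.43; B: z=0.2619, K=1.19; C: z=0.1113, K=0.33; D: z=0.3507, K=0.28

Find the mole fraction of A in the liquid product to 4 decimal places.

x_A = 0.2244

Rachford–Rice: g(V/F) = Σ zᵢ(Kᵢ−1)/(1+V/F(Kᵢ−1)) = 0.
Feasibility: ΣzᵢKᵢ = 1.1175, Σzᵢ/Kᵢ = 1.9235 — both > 1, two phases present.
Newton iteration, V/F⁰ = 0.34:
  V/F = 0.3400: g = -0.11852, g' = -0.6665 → V/F = 0.1622
  V/F = 0.1622: g = -0.00078, g' = -0.6769 → V/F = 0.1610
Converged at V/F = 0.1610.
Compositions from xᵢ = zᵢ/(1+V/F(Kᵢ−1)), yᵢ = Kᵢxᵢ:
  A: x = 0.2244, y = 0.5453
  B: x = 0.2541, y = 0.3024
  C: x = 0.1248, y = 0.0412
  D: x = 0.3967, y = 0.1111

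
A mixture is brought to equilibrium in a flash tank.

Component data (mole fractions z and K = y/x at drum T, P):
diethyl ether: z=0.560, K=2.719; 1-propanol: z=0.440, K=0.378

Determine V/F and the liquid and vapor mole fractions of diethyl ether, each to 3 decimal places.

V/F = 0.644, x_diethyl ether = 0.266, y_diethyl ether = 0.722

Iterate (Newton) starting at V/F = 0.5:
  V/F = 0.500: g = 0.1205, g' = -0.837 → V/F = 0.644
Converged at V/F = 0.644.
Compositions from xᵢ = zᵢ/(1+V/F(Kᵢ−1)), yᵢ = Kᵢxᵢ:
  diethyl ether: x = 0.266, y = 0.722
  1-propanol: x = 0.734, y = 0.278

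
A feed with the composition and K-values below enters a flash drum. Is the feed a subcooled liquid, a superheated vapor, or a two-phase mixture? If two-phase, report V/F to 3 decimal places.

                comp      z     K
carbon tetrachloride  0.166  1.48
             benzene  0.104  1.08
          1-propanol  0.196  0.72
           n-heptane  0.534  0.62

ΣzᵢKᵢ = 0.830; Σzᵢ/Kᵢ = 1.342.
Since ΣzᵢKᵢ < 1 the mixture is below its bubble point — single liquid phase.

subcooled liquid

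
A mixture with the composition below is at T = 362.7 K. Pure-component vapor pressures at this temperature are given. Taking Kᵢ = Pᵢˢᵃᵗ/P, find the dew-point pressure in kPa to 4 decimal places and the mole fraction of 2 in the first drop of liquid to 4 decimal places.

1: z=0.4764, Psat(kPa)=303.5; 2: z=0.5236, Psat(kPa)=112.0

Pdew = 160.1361 kPa, x_2 = 0.7486

At the dew point ψ → 1, so Σzᵢ/Kᵢ = 1 with Kᵢ = Pᵢˢᵃᵗ/P ⇒ 1/P = Σzᵢ/Pᵢˢᵃᵗ.
1/P = 0.4764/303.5 + 0.5236/112.0 = 0.0062447 ⇒ P = 160.1361 kPa
xᵢ = zᵢP/Pᵢˢᵃᵗ ⇒ x_2 = 0.5236·160.1361/112.0 = 0.7486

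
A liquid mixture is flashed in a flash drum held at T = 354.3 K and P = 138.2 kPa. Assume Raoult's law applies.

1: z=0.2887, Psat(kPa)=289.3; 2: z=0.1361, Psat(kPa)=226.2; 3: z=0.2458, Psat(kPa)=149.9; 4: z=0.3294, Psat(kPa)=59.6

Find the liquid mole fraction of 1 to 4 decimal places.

x_1 = 0.1777

Raoult's law: Kᵢ = Pᵢˢᵃᵗ/P = Pᵢˢᵃᵗ/138.2.
  K_1 = 289.3/138.2 = 2.093343, K_2 = 226.2/138.2 = 1.636758, K_3 = 149.9/138.2 = 1.084660, K_4 = 59.6/138.2 = 0.431259
Iterate (Newton) starting at β = 0.5:
  β = 0.5000: g = 0.02799, g' = -0.3857 → β = 0.5726
  β = 0.5726: g = -0.00033, g' = -0.3961 → β = 0.5717
Converged at β = 0.5717.
Compositions from xᵢ = zᵢ/(1+β(Kᵢ−1)), yᵢ = Kᵢxᵢ:
  1: x = 0.1777, y = 0.3719
  2: x = 0.0998, y = 0.1633
  3: x = 0.2345, y = 0.2543
  4: x = 0.4881, y = 0.2105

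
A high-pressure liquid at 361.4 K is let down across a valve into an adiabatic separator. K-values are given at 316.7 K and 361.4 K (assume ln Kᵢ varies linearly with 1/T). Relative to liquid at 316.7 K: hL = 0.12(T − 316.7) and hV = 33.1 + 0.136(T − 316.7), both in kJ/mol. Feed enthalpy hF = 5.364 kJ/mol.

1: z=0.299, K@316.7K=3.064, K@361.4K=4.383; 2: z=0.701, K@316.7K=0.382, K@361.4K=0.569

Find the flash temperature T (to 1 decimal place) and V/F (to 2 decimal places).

Adiabatic flash: solve Rachford–Rice at each trial T, then check hF = ψ·hV(T) + (1−ψ)·hL(T).
  T = 316.7 K: K = (3.064, 0.382), RR gives ψ = 0.144, H_out = 4.773 kJ/mol
  T = 361.4 K: K = (4.383, 0.569), RR gives ψ = 0.487, H_out = 21.816 kJ/mol
  T = 339.0 K: K = (3.707, 0.472), RR gives ψ = 0.307, H_out = 12.963 kJ/mol
  T = 327.9 K: K = (3.382, 0.426), RR gives ψ = 0.227, H_out = 8.900 kJ/mol
  T = 322.3 K: K = (3.222, 0.404), RR gives ψ = 0.186, H_out = 6.852 kJ/mol
  T = 319.5 K: K = (3.143, 0.393), RR gives ψ = 0.165, H_out = 5.818 kJ/mol
  T = 318.1 K: K = (3.103, 0.387), RR gives ψ = 0.155, H_out = 5.297 kJ/mol
Linear interpolation between T = 318.1 (H_out = 5.297) and T = 319.5 (H_out = 5.818) on hF = 5.364 gives T ≈ 318.3 K, at which ψ = 0.16.

T = 318.3 K, V/F = 0.16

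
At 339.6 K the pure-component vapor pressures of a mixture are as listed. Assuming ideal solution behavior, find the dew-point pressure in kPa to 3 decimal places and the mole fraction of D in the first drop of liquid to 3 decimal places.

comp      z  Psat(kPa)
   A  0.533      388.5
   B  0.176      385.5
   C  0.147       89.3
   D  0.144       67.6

Pdew = 178.418 kPa, x_D = 0.380

At the dew point ψ → 1, so Σzᵢ/Kᵢ = 1 with Kᵢ = Pᵢˢᵃᵗ/P ⇒ 1/P = Σzᵢ/Pᵢˢᵃᵗ.
1/P = 0.533/388.5 + 0.176/385.5 + 0.147/89.3 + 0.144/67.6 = 0.005605 ⇒ P = 178.418 kPa
xᵢ = zᵢP/Pᵢˢᵃᵗ ⇒ x_D = 0.144·178.418/67.6 = 0.380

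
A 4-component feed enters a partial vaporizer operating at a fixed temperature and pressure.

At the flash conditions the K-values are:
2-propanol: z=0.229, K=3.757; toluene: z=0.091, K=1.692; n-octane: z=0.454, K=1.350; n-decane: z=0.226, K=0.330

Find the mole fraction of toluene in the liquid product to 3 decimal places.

Rachford–Rice: g(ψ) = Σ zᵢ(Kᵢ−1)/(1+ψ(Kᵢ−1)) = 0.
g(0) = ΣzᵢKᵢ − 1 = 0.702 and g(1) = 1 − Σzᵢ/Kᵢ = -0.136, so a root lies in (0, 1).
Newton–Raphson from ψ = 0.5:
  ψ = 0.500: g = 0.2198, g' = -0.601 → ψ = 0.865
  ψ = 0.865: g = -0.0126, g' = -0.776 → ψ = 0.849
Converged at ψ = 0.849.
Compositions from xᵢ = zᵢ/(1+ψ(Kᵢ−1)), yᵢ = Kᵢxᵢ:
  2-propanol: x = 0.069, y = 0.258
  toluene: x = 0.057, y = 0.097
  n-octane: x = 0.350, y = 0.473
  n-decane: x = 0.524, y = 0.173

x_toluene = 0.057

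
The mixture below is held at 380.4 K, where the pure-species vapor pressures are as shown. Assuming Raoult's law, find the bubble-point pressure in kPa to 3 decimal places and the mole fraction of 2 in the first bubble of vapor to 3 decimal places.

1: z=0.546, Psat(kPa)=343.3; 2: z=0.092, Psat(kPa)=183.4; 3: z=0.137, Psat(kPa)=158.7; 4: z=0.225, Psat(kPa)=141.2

At the bubble point ψ → 0, so ΣzᵢKᵢ = 1 with Kᵢ = Pᵢˢᵃᵗ/P ⇒ P = ΣzᵢPᵢˢᵃᵗ.
P = 0.546·343.3 + 0.092·183.4 + 0.137·158.7 + 0.225·141.2 = 257.827 kPa
yᵢ = zᵢPᵢˢᵃᵗ/P ⇒ y_2 = 0.092·183.4/257.827 = 0.065

Pbub = 257.827 kPa, y_2 = 0.065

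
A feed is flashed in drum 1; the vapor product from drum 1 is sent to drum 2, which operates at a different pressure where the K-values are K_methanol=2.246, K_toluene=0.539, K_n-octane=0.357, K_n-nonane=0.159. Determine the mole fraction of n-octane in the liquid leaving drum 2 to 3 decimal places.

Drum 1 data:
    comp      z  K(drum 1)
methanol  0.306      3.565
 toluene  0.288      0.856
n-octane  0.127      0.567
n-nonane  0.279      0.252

x_n-octane (drum 2) = 0.135

Drum 1:
Rachford–Rice: g(ψ₁) = Σ zᵢ(Kᵢ−1)/(1+ψ₁(Kᵢ−1)) = 0.
g(0) = ΣzᵢKᵢ − 1 = 0.480 and g(1) = 1 − Σzᵢ/Kᵢ = -0.753, so a root lies in (0, 1).
Newton iteration, ψ₁⁰ = 0.5:
  ψ₁ = 0.500: g = -0.1044, g' = -0.831 → ψ₁ = 0.374
  ψ₁ = 0.374: g = 0.0011, g' = -0.866 → ψ₁ = 0.376
Converged at ψ₁ = 0.376.
Drum-1 compositions:
  methanol: x = 0.156, y = 0.556
  toluene: x = 0.304, y = 0.261
  n-octane: x = 0.152, y = 0.086
  n-nonane: x = 0.388, y = 0.098
Drum-2 feed = drum-1 vapor: z₂ = (0.5556, 0.2606, 0.0860, 0.0978).
Drum 2:
Rachford–Rice: g(ψ₂) = Σ zᵢ(Kᵢ−1)/(1+ψ₂(Kᵢ−1)) = 0.
Feasibility: ΣzᵢKᵢ = 1.435, Σzᵢ/Kᵢ = 1.587 — both > 1, two phases present.
Newton iteration, ψ₂⁰ = 0.36:
  ψ₂ = 0.360: g = 0.1440, g' = -0.693 → ψ₂ = 0.568
  ψ₂ = 0.568: g = -0.0017, g' = -0.739 → ψ₂ = 0.565
Converged at ψ₂ = 0.565.
  methanol: x = 0.326, y = 0.732
  toluene: x = 0.352, y = 0.190
  n-octane: x = 0.135, y = 0.048
  n-nonane: x = 0.186, y = 0.030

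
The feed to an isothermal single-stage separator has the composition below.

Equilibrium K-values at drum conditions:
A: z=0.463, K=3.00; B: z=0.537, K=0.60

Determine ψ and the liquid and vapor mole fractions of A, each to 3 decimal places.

Material balance + equilibrium reduce to Σ zᵢ(Kᵢ−1)/(1+ψ(Kᵢ−1)) = 0.
Check two-phase: ΣzᵢKᵢ = 1.711 > 1 and Σzᵢ/Kᵢ = 1.049 > 1, so g(0) = 0.711 > 0 and g(1) = -0.049 < 0.
Binary case is linear: z₁(K₁−1)(1+ψ(K₂−1)) + z₂(K₂−1)(1+ψ(K₁−1)) = 0
⇒ ψ = [z₁(K₁−1)+z₂(K₂−1)] / [−(K₁−1)(K₂−1)] = 0.7112/0.8000 = 0.889
Compositions from xᵢ = zᵢ/(1+ψ(Kᵢ−1)), yᵢ = Kᵢxᵢ:
  A: x = 0.167, y = 0.500
  B: x = 0.833, y = 0.500

ψ = 0.889, x_A = 0.167, y_A = 0.500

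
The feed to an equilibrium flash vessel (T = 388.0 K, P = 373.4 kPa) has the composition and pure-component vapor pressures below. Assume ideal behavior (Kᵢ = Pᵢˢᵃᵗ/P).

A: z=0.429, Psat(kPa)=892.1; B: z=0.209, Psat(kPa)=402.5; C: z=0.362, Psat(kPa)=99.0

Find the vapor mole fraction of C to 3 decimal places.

y_C = 0.140

Raoult's law: Kᵢ = Pᵢˢᵃᵗ/P = Pᵢˢᵃᵗ/373.4.
  K_A = 892.1/373.4 = 2.38913, K_B = 402.5/373.4 = 1.07793, K_C = 99.0/373.4 = 0.26513
Newton–Raphson from V/F = 0.66:
  V/F = 0.660: g = -0.1902, g' = -0.964 → V/F = 0.463
  V/F = 0.463: g = -0.0245, g' = -0.757 → V/F = 0.430
Converged at V/F = 0.430.
Compositions from xᵢ = zᵢ/(1+V/F(Kᵢ−1)), yᵢ = Kᵢxᵢ:
  A: x = 0.269, y = 0.642
  B: x = 0.202, y = 0.218
  C: x = 0.529, y = 0.140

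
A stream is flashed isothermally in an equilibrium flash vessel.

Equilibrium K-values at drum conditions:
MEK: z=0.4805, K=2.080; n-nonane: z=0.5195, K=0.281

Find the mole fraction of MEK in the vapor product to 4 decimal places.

y_MEK = 0.8313

Let ψ = V/F and solve Σ zᵢ(Kᵢ−1)/(1+ψ(Kᵢ−1)) = 0.
g(0) = ΣzᵢKᵢ − 1 = 0.1454 and g(1) = 1 − Σzᵢ/Kᵢ = -1.0798, so a root lies in (0, 1).
Binary case is linear: z₁(K₁−1)(1+ψ(K₂−1)) + z₂(K₂−1)(1+ψ(K₁−1)) = 0
⇒ ψ = [z₁(K₁−1)+z₂(K₂−1)] / [−(K₁−1)(K₂−1)] = 0.14542/0.77652 = 0.1873
Compositions from xᵢ = zᵢ/(1+ψ(Kᵢ−1)), yᵢ = Kᵢxᵢ:
  MEK: x = 0.3997, y = 0.8313
  n-nonane: x = 0.6003, y = 0.1687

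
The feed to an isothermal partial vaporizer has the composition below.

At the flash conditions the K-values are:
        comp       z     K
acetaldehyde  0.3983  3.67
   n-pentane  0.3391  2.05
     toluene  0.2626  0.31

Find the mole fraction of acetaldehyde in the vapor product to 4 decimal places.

y_acetaldehyde = 0.4248

Newton–Raphson from ψ = 0.57:
  ψ = 0.5700: g = 0.34578, g' = -0.9324 → ψ = 0.9408
  ψ = 0.9408: g = -0.03457, g' = -1.3406 → ψ = 0.9151
  ψ = 0.9151: g = -0.00111, g' = -1.2569 → ψ = 0.9142
Converged at ψ = 0.9142.
Compositions from xᵢ = zᵢ/(1+ψ(Kᵢ−1)), yᵢ = Kᵢxᵢ:
  acetaldehyde: x = 0.1158, y = 0.4248
  n-pentane: x = 0.1730, y = 0.3547
  toluene: x = 0.7112, y = 0.2205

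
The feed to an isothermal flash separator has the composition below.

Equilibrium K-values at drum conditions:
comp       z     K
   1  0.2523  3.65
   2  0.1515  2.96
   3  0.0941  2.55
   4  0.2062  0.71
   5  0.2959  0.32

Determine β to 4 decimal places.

Material balance + equilibrium reduce to Σ zᵢ(Kᵢ−1)/(1+β(Kᵢ−1)) = 0.
g(0) = ΣzᵢKᵢ − 1 = 0.8504 and g(1) = 1 − Σzᵢ/Kᵢ = -0.3723, so a root lies in (0, 1).
Newton iteration, β⁰ = 0.5:
  β = 0.5000: g = 0.14490, g' = -0.8858 → β = 0.6636
  β = 0.6636: g = 0.00263, g' = -0.8787 → β = 0.6666
Converged at β = 0.6666.

β = 0.6666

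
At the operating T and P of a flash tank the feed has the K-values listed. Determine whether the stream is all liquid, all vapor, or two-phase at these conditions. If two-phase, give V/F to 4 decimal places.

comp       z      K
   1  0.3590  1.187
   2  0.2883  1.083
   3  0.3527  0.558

ΣzᵢKᵢ = 0.9352; Σzᵢ/Kᵢ = 1.2007.
Since ΣzᵢKᵢ < 1 the mixture is below its bubble point — single liquid phase.

all liquid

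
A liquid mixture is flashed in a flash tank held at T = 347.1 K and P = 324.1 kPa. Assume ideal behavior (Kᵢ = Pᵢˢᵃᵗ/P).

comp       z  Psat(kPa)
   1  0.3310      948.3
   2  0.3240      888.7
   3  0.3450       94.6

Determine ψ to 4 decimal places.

ψ = 0.7367

Raoult's law: Kᵢ = Pᵢˢᵃᵗ/P = Pᵢˢᵃᵗ/324.1.
  K_1 = 948.3/324.1 = 2.925949, K_2 = 888.7/324.1 = 2.742055, K_3 = 94.6/324.1 = 0.291885
Material balance + equilibrium reduce to Σ zᵢ(Kᵢ−1)/(1+ψ(Kᵢ−1)) = 0.
g(0) = ΣzᵢKᵢ − 1 = 0.9576 and g(1) = 1 − Σzᵢ/Kᵢ = -0.4133, so a root lies in (0, 1).
Iterate (Newton) starting at ψ = 0.5:
  ψ = 0.5000: g = 0.24822, g' = -1.0141 → ψ = 0.7448
  ψ = 0.7448: g = -0.00935, g' = -1.1679 → ψ = 0.7368
  ψ = 0.7368: g = -0.00005, g' = -1.1546 → ψ = 0.7367
Converged at ψ = 0.7367.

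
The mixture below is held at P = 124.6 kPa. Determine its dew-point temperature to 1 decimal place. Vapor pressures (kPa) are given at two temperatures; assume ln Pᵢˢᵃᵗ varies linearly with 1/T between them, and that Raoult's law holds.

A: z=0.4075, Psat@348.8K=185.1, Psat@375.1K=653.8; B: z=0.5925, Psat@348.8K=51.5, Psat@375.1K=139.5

Dew-point temperature: Σzᵢ·P/Pᵢˢᵃᵗ(T) = 1. Interpolate ln Pᵢˢᵃᵗ = aᵢ + bᵢ/T.
  T = 348.8 K: ΣzᵢP/Pᵢˢᵃᵗ = 1.7078
  T = 375.1 K: ΣzᵢP/Pᵢˢᵃᵗ = 0.6069
  T = 362.0 K: ΣzᵢP/Pᵢˢᵃᵗ = 0.9961
  T = 355.4 K: ΣzᵢP/Pᵢˢᵃᵗ = 1.2973
  T = 358.7 K: ΣzᵢP/Pᵢˢᵃᵗ = 1.1353
  T = 360.4 K: ΣzᵢP/Pᵢˢᵃᵗ = 1.0610
Interpolating between 360.4 K and 362.0 K gives T ≈ 361.9 K.

T = 361.9 K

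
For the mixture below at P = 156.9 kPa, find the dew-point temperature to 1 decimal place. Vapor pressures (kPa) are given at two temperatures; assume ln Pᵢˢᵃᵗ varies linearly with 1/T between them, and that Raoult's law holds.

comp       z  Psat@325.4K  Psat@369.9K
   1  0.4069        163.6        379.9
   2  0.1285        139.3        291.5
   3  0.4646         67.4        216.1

Dew-point temperature: Σzᵢ·P/Pᵢˢᵃᵗ(T) = 1. Interpolate ln Pᵢˢᵃᵗ = aᵢ + bᵢ/T.
  T = 325.4 K: ΣzᵢP/Pᵢˢᵃᵗ = 1.6165
  T = 369.9 K: ΣzᵢP/Pᵢˢᵃᵗ = 0.5745
  T = 347.6 K: ΣzᵢP/Pᵢˢᵃᵗ = 0.9300
  T = 336.5 K: ΣzᵢP/Pᵢˢᵃᵗ = 1.2137
  T = 342.1 K: ΣzᵢP/Pᵢˢᵃᵗ = 1.0586
  T = 344.9 K: ΣzᵢP/Pᵢˢᵃᵗ = 0.9905
Interpolating between 342.1 K and 344.9 K gives T ≈ 344.5 K.

T = 344.5 K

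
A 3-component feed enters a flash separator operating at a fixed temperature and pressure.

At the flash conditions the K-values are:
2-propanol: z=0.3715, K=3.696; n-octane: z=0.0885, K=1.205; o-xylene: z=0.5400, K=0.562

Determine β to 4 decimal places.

Rachford–Rice: g(β) = Σ zᵢ(Kᵢ−1)/(1+β(Kᵢ−1)) = 0.
Check two-phase: ΣzᵢKᵢ = 1.7832 > 1 and Σzᵢ/Kᵢ = 1.1348 > 1, so g(0) = 0.7832 > 0 and g(1) = -0.1348 < 0.
Newton iteration, β⁰ = 0.5:
  β = 0.5000: g = 0.14017, g' = -0.6627 → β = 0.7115
  β = 0.7115: g = 0.01543, g' = -0.5385 → β = 0.7402
  β = 0.7402: g = 0.00012, g' = -0.5306 → β = 0.7404
Converged at β = 0.7404.

β = 0.7404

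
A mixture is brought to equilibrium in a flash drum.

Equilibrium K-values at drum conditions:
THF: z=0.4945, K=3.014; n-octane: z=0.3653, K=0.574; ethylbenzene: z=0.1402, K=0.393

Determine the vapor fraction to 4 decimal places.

Material balance + equilibrium reduce to Σ zᵢ(Kᵢ−1)/(1+ψ(Kᵢ−1)) = 0.
Check two-phase: ΣzᵢKᵢ = 1.7552 > 1 and Σzᵢ/Kᵢ = 1.1572 > 1, so g(0) = 0.7552 > 0 and g(1) = -0.1572 < 0.
Newton–Raphson from ψ = 0.41:
  ψ = 0.4100: g = 0.24364, g' = -0.7906 → ψ = 0.7182
  ψ = 0.7182: g = 0.03202, g' = -0.6351 → ψ = 0.7686
  ψ = 0.7686: g = -0.00002, g' = -0.6370 → ψ = 0.7685
Converged at ψ = 0.7685.

ψ = 0.7685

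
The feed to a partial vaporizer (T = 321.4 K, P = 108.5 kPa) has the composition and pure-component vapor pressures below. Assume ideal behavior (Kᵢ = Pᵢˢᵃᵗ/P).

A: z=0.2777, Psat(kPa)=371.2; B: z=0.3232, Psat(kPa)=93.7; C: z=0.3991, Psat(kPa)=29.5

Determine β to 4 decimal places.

Raoult's law: Kᵢ = Pᵢˢᵃᵗ/P = Pᵢˢᵃᵗ/108.5.
  K_A = 371.2/108.5 = 3.421198, K_B = 93.7/108.5 = 0.863594, K_C = 29.5/108.5 = 0.271889
Let β = V/F and solve Σ zᵢ(Kᵢ−1)/(1+β(Kᵢ−1)) = 0.
Check two-phase: ΣzᵢKᵢ = 1.3377 > 1 and Σzᵢ/Kᵢ = 1.9233 > 1, so g(0) = 0.3377 > 0 and g(1) = -0.9233 < 0.
Newton–Raphson from β = 0.55:
  β = 0.5500: g = -0.24399, g' = -0.8951 → β = 0.2774
  β = 0.2774: g = -0.00776, g' = -0.9213 → β = 0.2690
Converged at β = 0.2690.

β = 0.2690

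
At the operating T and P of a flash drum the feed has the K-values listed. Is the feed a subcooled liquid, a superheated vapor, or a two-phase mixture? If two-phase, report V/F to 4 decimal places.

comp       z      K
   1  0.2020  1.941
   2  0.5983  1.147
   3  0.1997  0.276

ΣzᵢKᵢ = 1.1334; Σzᵢ/Kᵢ = 1.3492.
Both exceed 1, so a two-phase solution exists.
Newton–Raphson from ψ = 0.57:
  ψ = 0.5700: g = -0.04130, g' = -0.3902 → ψ = 0.4642
  ψ = 0.4642: g = -0.00313, g' = -0.3354 → ψ = 0.4548
Converged at ψ = 0.4548.

two-phase, V/F = 0.4548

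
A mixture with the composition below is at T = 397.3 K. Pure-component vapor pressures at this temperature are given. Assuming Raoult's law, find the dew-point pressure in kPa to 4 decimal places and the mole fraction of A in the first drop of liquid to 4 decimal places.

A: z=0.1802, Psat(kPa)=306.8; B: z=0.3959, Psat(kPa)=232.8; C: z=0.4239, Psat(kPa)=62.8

Pdew = 110.6445 kPa, x_A = 0.0650

At the dew point ψ → 1, so Σzᵢ/Kᵢ = 1 with Kᵢ = Pᵢˢᵃᵗ/P ⇒ 1/P = Σzᵢ/Pᵢˢᵃᵗ.
1/P = 0.1802/306.8 + 0.3959/232.8 + 0.4239/62.8 = 0.0090380 ⇒ P = 110.6445 kPa
xᵢ = zᵢP/Pᵢˢᵃᵗ ⇒ x_A = 0.1802·110.6445/306.8 = 0.0650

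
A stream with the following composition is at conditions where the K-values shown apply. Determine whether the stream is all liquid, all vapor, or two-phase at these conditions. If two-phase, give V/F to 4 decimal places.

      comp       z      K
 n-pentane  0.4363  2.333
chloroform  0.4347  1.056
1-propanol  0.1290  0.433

all vapor

ΣzᵢKᵢ = 1.5328; Σzᵢ/Kᵢ = 0.8966.
Since Σzᵢ/Kᵢ < 1 the mixture is above its dew point — single vapor phase.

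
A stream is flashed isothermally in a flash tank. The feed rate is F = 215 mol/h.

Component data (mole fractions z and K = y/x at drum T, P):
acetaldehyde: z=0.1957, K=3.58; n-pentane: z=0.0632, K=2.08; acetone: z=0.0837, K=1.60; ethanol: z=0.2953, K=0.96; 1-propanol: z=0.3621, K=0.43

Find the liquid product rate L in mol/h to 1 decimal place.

L = 106.4 mol/h

Iterate (Newton) starting at V/F = 0.5:
  V/F = 0.5000: g = 0.00272, g' = -0.5279 → V/F = 0.5051
Converged at V/F = 0.5052.
Then V = V/F·F = 0.5052·215 = 108.6 mol/h and L = F − V = 106.4 mol/h.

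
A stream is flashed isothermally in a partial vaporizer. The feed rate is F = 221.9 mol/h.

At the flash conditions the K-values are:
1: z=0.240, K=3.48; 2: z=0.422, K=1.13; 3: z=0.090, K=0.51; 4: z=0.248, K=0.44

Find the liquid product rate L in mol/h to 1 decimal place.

Let ψ = V/F and solve Σ zᵢ(Kᵢ−1)/(1+ψ(Kᵢ−1)) = 0.
g(0) = ΣzᵢKᵢ − 1 = 0.467 and g(1) = 1 − Σzᵢ/Kᵢ = -0.183, so a root lies in (0, 1).
Newton iteration, ψ⁰ = 0.4:
  ψ = 0.400: g = 0.1171, g' = -0.541 → ψ = 0.616
  ψ = 0.616: g = 0.0109, g' = -0.463 → ψ = 0.640
Converged at ψ = 0.640.
Then V = ψ·F = 0.6400·221.9 = 142.0 mol/h and L = F − V = 79.9 mol/h.

L = 79.9 mol/h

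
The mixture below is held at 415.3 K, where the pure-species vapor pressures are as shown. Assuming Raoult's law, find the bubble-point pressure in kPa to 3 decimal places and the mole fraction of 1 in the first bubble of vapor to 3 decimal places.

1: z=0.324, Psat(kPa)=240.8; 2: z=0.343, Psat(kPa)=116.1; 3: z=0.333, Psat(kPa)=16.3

At the bubble point ψ → 0, so ΣzᵢKᵢ = 1 with Kᵢ = Pᵢˢᵃᵗ/P ⇒ P = ΣzᵢPᵢˢᵃᵗ.
P = 0.324·240.8 + 0.343·116.1 + 0.333·16.3 = 123.269 kPa
yᵢ = zᵢPᵢˢᵃᵗ/P ⇒ y_1 = 0.324·240.8/123.269 = 0.633

Pbub = 123.269 kPa, y_1 = 0.633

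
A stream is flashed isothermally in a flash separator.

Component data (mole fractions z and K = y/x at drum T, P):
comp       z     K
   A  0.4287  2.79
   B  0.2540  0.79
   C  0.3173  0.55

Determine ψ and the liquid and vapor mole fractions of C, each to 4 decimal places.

Material balance + equilibrium reduce to Σ zᵢ(Kᵢ−1)/(1+ψ(Kᵢ−1)) = 0.
Feasibility: ΣzᵢKᵢ = 1.5712, Σzᵢ/Kᵢ = 1.0521 — both > 1, two phases present.
Newton iteration, ψ⁰ = 0.5:
  ψ = 0.5000: g = 0.16111, g' = -0.5035 → ψ = 0.8200
  ψ = 0.8200: g = 0.02024, g' = -0.4033 → ψ = 0.8702
  ψ = 0.8702: g = 0.00009, g' = -0.4003 → ψ = 0.8704
Converged at ψ = 0.8704.
Compositions from xᵢ = zᵢ/(1+ψ(Kᵢ−1)), yᵢ = Kᵢxᵢ:
  A: x = 0.1676, y = 0.4676
  B: x = 0.3108, y = 0.2455
  C: x = 0.5216, y = 0.2869

ψ = 0.8704, x_C = 0.5216, y_C = 0.2869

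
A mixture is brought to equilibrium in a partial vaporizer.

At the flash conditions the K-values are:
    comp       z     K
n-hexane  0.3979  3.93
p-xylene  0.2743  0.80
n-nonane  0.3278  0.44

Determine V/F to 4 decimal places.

Material balance + equilibrium reduce to Σ zᵢ(Kᵢ−1)/(1+V/F(Kᵢ−1)) = 0.
g(0) = ΣzᵢKᵢ − 1 = 0.9274 and g(1) = 1 − Σzᵢ/Kᵢ = -0.1891, so a root lies in (0, 1).
Iterate (Newton) starting at V/F = 0.5:
  V/F = 0.5000: g = 0.15705, g' = -0.7740 → V/F = 0.7029
  V/F = 0.7029: g = 0.01450, g' = -0.6594 → V/F = 0.7249
Converged at V/F = 0.7249.

V/F = 0.7249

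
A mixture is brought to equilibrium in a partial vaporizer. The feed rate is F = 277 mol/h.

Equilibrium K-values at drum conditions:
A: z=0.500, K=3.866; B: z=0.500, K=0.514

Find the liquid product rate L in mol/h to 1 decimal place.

L = 40.3 mol/h

Rachford–Rice: g(ψ) = Σ zᵢ(Kᵢ−1)/(1+ψ(Kᵢ−1)) = 0.
g(0) = ΣzᵢKᵢ − 1 = 1.190 and g(1) = 1 − Σzᵢ/Kᵢ = -0.102, so a root lies in (0, 1).
Binary case is linear: z₁(K₁−1)(1+ψ(K₂−1)) + z₂(K₂−1)(1+ψ(K₁−1)) = 0
⇒ ψ = [z₁(K₁−1)+z₂(K₂−1)] / [−(K₁−1)(K₂−1)] = 1.1900/1.3929 = 0.854
Then V = ψ·F = 0.8543·277 = 236.7 mol/h and L = F − V = 40.3 mol/h.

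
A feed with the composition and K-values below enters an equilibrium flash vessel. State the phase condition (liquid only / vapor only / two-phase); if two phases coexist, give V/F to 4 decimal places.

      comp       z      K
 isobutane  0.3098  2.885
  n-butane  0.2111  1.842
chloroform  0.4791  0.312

two-phase, V/F = 0.4127

ΣzᵢKᵢ = 1.4321; Σzᵢ/Kᵢ = 1.7576.
Both exceed 1, so a two-phase solution exists.
Material balance + equilibrium reduce to Σ zᵢ(Kᵢ−1)/(1+ψ(Kᵢ−1)) = 0.
Newton iteration, ψ⁰ = 0.64:
  ψ = 0.6400: g = -0.20877, g' = -1.0133 → ψ = 0.4340
  ψ = 0.4340: g = -0.01854, g' = -0.8743 → ψ = 0.4128
  ψ = 0.4128: g = -0.00002, g' = -0.8729 → ψ = 0.4127
Converged at ψ = 0.4127.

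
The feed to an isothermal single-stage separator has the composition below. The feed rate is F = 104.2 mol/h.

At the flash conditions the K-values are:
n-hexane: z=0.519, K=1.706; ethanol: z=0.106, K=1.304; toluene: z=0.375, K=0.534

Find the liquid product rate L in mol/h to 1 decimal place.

Material balance + equilibrium reduce to Σ zᵢ(Kᵢ−1)/(1+ψ(Kᵢ−1)) = 0.
g(0) = ΣzᵢKᵢ − 1 = 0.224 and g(1) = 1 − Σzᵢ/Kᵢ = -0.088, so a root lies in (0, 1).
Newton iteration, ψ⁰ = 0.54:
  ψ = 0.540: g = 0.0594, g' = -0.288 → ψ = 0.746
  ψ = 0.746: g = -0.0017, g' = -0.309 → ψ = 0.741
Converged at ψ = 0.741.
Then V = ψ·F = 0.7408·104.2 = 77.2 mol/h and L = F − V = 27.0 mol/h.

L = 27.0 mol/h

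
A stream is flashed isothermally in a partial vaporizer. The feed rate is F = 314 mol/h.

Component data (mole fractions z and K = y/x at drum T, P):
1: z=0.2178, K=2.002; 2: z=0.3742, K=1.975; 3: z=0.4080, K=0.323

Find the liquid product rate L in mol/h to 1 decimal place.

Let ψ = V/F and solve Σ zᵢ(Kᵢ−1)/(1+ψ(Kᵢ−1)) = 0.
Feasibility: ΣzᵢKᵢ = 1.3069, Σzᵢ/Kᵢ = 1.5614 — both > 1, two phases present.
Iterate (Newton) starting at ψ = 0.59:
  ψ = 0.5900: g = -0.09116, g' = -0.7482 → ψ = 0.4682
  ψ = 0.4682: g = -0.00533, g' = -0.6698 → ψ = 0.4602
Converged at ψ = 0.4602.
Then V = ψ·F = 0.4602·314 = 144.5 mol/h and L = F − V = 169.5 mol/h.

L = 169.5 mol/h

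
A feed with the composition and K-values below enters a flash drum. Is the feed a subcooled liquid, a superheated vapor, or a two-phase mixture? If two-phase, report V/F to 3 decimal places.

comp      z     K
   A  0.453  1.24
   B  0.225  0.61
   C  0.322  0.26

subcooled liquid

ΣzᵢKᵢ = 0.783; Σzᵢ/Kᵢ = 1.973.
Since ΣzᵢKᵢ < 1 the mixture is below its bubble point — single liquid phase.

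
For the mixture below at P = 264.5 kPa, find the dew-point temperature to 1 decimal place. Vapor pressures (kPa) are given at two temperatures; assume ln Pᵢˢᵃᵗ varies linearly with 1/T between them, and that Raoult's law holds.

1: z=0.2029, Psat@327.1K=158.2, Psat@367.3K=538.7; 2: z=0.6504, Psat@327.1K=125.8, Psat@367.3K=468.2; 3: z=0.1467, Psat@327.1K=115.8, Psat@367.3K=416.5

Dew-point temperature: Σzᵢ·P/Pᵢˢᵃᵗ(T) = 1. Interpolate ln Pᵢˢᵃᵗ = aᵢ + bᵢ/T.
  T = 327.1 K: ΣzᵢP/Pᵢˢᵃᵗ = 2.0418
  T = 367.3 K: ΣzᵢP/Pᵢˢᵃᵗ = 0.5602
  T = 347.2 K: ΣzᵢP/Pᵢˢᵃᵗ = 1.0301
  T = 357.2 K: ΣzᵢP/Pᵢˢᵃᵗ = 0.7543
  T = 352.2 K: ΣzᵢP/Pᵢˢᵃᵗ = 0.8795
  T = 349.7 K: ΣzᵢP/Pᵢˢᵃᵗ = 0.9513
  T = 348.4 K: ΣzᵢP/Pᵢˢᵃᵗ = 0.9913
Interpolating between 347.2 K and 348.4 K gives T ≈ 348.1 K.

T = 348.1 K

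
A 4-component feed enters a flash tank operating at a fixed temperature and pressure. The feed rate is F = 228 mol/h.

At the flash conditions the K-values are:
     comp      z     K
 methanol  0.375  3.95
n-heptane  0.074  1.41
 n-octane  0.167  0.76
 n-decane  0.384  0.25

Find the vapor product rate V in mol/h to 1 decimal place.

V = 107.0 mol/h

Iterate (Newton) starting at V/F = 0.5:
  V/F = 0.500: g = -0.0342, g' = -1.107 → V/F = 0.469
Converged at V/F = 0.469.
Then V = V/F·F = 0.4691·228 = 107.0 mol/h and L = F − V = 121.0 mol/h.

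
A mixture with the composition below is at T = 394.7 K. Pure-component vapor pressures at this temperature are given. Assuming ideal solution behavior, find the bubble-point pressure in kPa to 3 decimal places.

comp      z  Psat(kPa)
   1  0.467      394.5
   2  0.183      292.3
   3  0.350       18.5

At the bubble point ψ → 0, so ΣzᵢKᵢ = 1 with Kᵢ = Pᵢˢᵃᵗ/P ⇒ P = ΣzᵢPᵢˢᵃᵗ.
P = 0.467·394.5 + 0.183·292.3 + 0.350·18.5 = 244.197 kPa

Pbub = 244.197 kPa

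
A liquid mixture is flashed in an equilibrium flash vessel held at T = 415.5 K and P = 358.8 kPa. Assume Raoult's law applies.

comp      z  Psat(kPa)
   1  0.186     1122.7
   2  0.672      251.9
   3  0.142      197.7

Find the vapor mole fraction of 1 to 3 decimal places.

y_1 = 0.414

Raoult's law: Kᵢ = Pᵢˢᵃᵗ/P = Pᵢˢᵃᵗ/358.8.
  K_1 = 1122.7/358.8 = 3.12904, K_2 = 251.9/358.8 = 0.70206, K_3 = 197.7/358.8 = 0.55100
Iterate (Newton) starting at β = 0.3:
  β = 0.300: g = -0.0519, g' = -0.424 → β = 0.178
  β = 0.178: g = 0.0066, g' = -0.544 → β = 0.190
Converged at β = 0.190.
Compositions from xᵢ = zᵢ/(1+β(Kᵢ−1)), yᵢ = Kᵢxᵢ:
  1: x = 0.132, y = 0.414
  2: x = 0.712, y = 0.500
  3: x = 0.155, y = 0.086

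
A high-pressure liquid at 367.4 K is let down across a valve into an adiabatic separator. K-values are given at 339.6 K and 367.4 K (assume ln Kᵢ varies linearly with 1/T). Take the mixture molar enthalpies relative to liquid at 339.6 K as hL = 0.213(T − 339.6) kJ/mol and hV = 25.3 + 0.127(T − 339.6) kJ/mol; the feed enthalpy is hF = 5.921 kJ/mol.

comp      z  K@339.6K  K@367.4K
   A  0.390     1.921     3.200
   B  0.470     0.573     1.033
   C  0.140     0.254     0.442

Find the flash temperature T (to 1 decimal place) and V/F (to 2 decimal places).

T = 342.0 K, V/F = 0.22

Adiabatic flash: solve Rachford–Rice at each trial T, then check hF = ψ·hV(T) + (1−ψ)·hL(T).
  T = 339.6 K: K = (1.921, 0.573, 0.254), RR gives ψ = 0.114, H_out = 2.882 kJ/mol
  T = 367.4 K: K = (3.200, 1.033, 0.442), RR gives ψ = 1.000, H_out = 28.831 kJ/mol
  T = 353.5 K: K = (2.504, 0.778, 0.339), RR gives ψ = 0.678, H_out = 19.305 kJ/mol
  T = 346.6 K: K = (2.201, 0.671, 0.294), RR gives ψ = 0.401, H_out = 11.399 kJ/mol
  T = 343.1 K: K = (2.058, 0.620, 0.274), RR gives ψ = 0.261, H_out = 7.258 kJ/mol
  T = 341.4 K: K = (1.991, 0.597, 0.264), RR gives ψ = 0.190, H_out = 5.173 kJ/mol
Linear interpolation between T = 341.4 (H_out = 5.173) and T = 343.1 (H_out = 7.258) on hF = 5.921 gives T ≈ 342.0 K, at which ψ = 0.22.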